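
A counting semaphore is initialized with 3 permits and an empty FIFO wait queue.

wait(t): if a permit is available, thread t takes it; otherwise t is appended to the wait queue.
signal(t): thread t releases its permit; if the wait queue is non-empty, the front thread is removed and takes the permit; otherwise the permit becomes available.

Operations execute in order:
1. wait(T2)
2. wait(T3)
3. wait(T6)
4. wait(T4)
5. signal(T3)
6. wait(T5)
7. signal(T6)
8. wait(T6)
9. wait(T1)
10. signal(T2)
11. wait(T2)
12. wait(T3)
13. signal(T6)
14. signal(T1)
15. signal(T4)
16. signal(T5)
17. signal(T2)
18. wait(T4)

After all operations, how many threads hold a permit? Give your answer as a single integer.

Step 1: wait(T2) -> count=2 queue=[] holders={T2}
Step 2: wait(T3) -> count=1 queue=[] holders={T2,T3}
Step 3: wait(T6) -> count=0 queue=[] holders={T2,T3,T6}
Step 4: wait(T4) -> count=0 queue=[T4] holders={T2,T3,T6}
Step 5: signal(T3) -> count=0 queue=[] holders={T2,T4,T6}
Step 6: wait(T5) -> count=0 queue=[T5] holders={T2,T4,T6}
Step 7: signal(T6) -> count=0 queue=[] holders={T2,T4,T5}
Step 8: wait(T6) -> count=0 queue=[T6] holders={T2,T4,T5}
Step 9: wait(T1) -> count=0 queue=[T6,T1] holders={T2,T4,T5}
Step 10: signal(T2) -> count=0 queue=[T1] holders={T4,T5,T6}
Step 11: wait(T2) -> count=0 queue=[T1,T2] holders={T4,T5,T6}
Step 12: wait(T3) -> count=0 queue=[T1,T2,T3] holders={T4,T5,T6}
Step 13: signal(T6) -> count=0 queue=[T2,T3] holders={T1,T4,T5}
Step 14: signal(T1) -> count=0 queue=[T3] holders={T2,T4,T5}
Step 15: signal(T4) -> count=0 queue=[] holders={T2,T3,T5}
Step 16: signal(T5) -> count=1 queue=[] holders={T2,T3}
Step 17: signal(T2) -> count=2 queue=[] holders={T3}
Step 18: wait(T4) -> count=1 queue=[] holders={T3,T4}
Final holders: {T3,T4} -> 2 thread(s)

Answer: 2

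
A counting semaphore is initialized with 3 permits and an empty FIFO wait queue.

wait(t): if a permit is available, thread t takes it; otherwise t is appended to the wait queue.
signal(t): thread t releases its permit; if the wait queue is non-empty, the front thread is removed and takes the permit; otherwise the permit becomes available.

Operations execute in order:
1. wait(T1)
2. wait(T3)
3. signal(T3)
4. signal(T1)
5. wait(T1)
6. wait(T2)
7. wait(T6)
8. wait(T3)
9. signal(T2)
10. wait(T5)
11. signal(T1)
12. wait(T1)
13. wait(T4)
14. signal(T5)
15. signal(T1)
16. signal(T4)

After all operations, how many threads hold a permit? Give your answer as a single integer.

Step 1: wait(T1) -> count=2 queue=[] holders={T1}
Step 2: wait(T3) -> count=1 queue=[] holders={T1,T3}
Step 3: signal(T3) -> count=2 queue=[] holders={T1}
Step 4: signal(T1) -> count=3 queue=[] holders={none}
Step 5: wait(T1) -> count=2 queue=[] holders={T1}
Step 6: wait(T2) -> count=1 queue=[] holders={T1,T2}
Step 7: wait(T6) -> count=0 queue=[] holders={T1,T2,T6}
Step 8: wait(T3) -> count=0 queue=[T3] holders={T1,T2,T6}
Step 9: signal(T2) -> count=0 queue=[] holders={T1,T3,T6}
Step 10: wait(T5) -> count=0 queue=[T5] holders={T1,T3,T6}
Step 11: signal(T1) -> count=0 queue=[] holders={T3,T5,T6}
Step 12: wait(T1) -> count=0 queue=[T1] holders={T3,T5,T6}
Step 13: wait(T4) -> count=0 queue=[T1,T4] holders={T3,T5,T6}
Step 14: signal(T5) -> count=0 queue=[T4] holders={T1,T3,T6}
Step 15: signal(T1) -> count=0 queue=[] holders={T3,T4,T6}
Step 16: signal(T4) -> count=1 queue=[] holders={T3,T6}
Final holders: {T3,T6} -> 2 thread(s)

Answer: 2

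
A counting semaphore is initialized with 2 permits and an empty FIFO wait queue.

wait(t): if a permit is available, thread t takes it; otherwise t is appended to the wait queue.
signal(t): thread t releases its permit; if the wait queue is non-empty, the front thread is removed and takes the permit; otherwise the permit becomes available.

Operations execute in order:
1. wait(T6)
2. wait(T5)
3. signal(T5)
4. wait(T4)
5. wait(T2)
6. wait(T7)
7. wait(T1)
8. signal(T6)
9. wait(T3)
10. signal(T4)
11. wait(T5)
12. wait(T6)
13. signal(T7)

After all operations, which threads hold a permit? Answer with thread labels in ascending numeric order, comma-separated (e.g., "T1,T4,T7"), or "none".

Step 1: wait(T6) -> count=1 queue=[] holders={T6}
Step 2: wait(T5) -> count=0 queue=[] holders={T5,T6}
Step 3: signal(T5) -> count=1 queue=[] holders={T6}
Step 4: wait(T4) -> count=0 queue=[] holders={T4,T6}
Step 5: wait(T2) -> count=0 queue=[T2] holders={T4,T6}
Step 6: wait(T7) -> count=0 queue=[T2,T7] holders={T4,T6}
Step 7: wait(T1) -> count=0 queue=[T2,T7,T1] holders={T4,T6}
Step 8: signal(T6) -> count=0 queue=[T7,T1] holders={T2,T4}
Step 9: wait(T3) -> count=0 queue=[T7,T1,T3] holders={T2,T4}
Step 10: signal(T4) -> count=0 queue=[T1,T3] holders={T2,T7}
Step 11: wait(T5) -> count=0 queue=[T1,T3,T5] holders={T2,T7}
Step 12: wait(T6) -> count=0 queue=[T1,T3,T5,T6] holders={T2,T7}
Step 13: signal(T7) -> count=0 queue=[T3,T5,T6] holders={T1,T2}
Final holders: T1,T2

Answer: T1,T2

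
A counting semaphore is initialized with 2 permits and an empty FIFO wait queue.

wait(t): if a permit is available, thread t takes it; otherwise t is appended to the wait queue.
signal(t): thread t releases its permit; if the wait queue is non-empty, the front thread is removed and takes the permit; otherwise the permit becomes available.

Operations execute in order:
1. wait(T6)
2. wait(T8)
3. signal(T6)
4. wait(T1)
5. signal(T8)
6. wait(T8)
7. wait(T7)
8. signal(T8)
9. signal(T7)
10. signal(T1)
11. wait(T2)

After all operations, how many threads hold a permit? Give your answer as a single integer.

Answer: 1

Derivation:
Step 1: wait(T6) -> count=1 queue=[] holders={T6}
Step 2: wait(T8) -> count=0 queue=[] holders={T6,T8}
Step 3: signal(T6) -> count=1 queue=[] holders={T8}
Step 4: wait(T1) -> count=0 queue=[] holders={T1,T8}
Step 5: signal(T8) -> count=1 queue=[] holders={T1}
Step 6: wait(T8) -> count=0 queue=[] holders={T1,T8}
Step 7: wait(T7) -> count=0 queue=[T7] holders={T1,T8}
Step 8: signal(T8) -> count=0 queue=[] holders={T1,T7}
Step 9: signal(T7) -> count=1 queue=[] holders={T1}
Step 10: signal(T1) -> count=2 queue=[] holders={none}
Step 11: wait(T2) -> count=1 queue=[] holders={T2}
Final holders: {T2} -> 1 thread(s)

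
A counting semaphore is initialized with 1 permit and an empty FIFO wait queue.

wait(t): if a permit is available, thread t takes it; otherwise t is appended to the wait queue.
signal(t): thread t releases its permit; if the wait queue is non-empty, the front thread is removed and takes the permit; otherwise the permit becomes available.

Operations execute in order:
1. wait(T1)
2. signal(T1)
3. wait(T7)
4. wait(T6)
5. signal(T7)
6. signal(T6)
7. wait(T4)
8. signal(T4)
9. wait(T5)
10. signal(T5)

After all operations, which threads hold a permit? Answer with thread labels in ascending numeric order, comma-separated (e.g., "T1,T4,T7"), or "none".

Step 1: wait(T1) -> count=0 queue=[] holders={T1}
Step 2: signal(T1) -> count=1 queue=[] holders={none}
Step 3: wait(T7) -> count=0 queue=[] holders={T7}
Step 4: wait(T6) -> count=0 queue=[T6] holders={T7}
Step 5: signal(T7) -> count=0 queue=[] holders={T6}
Step 6: signal(T6) -> count=1 queue=[] holders={none}
Step 7: wait(T4) -> count=0 queue=[] holders={T4}
Step 8: signal(T4) -> count=1 queue=[] holders={none}
Step 9: wait(T5) -> count=0 queue=[] holders={T5}
Step 10: signal(T5) -> count=1 queue=[] holders={none}
Final holders: none

Answer: none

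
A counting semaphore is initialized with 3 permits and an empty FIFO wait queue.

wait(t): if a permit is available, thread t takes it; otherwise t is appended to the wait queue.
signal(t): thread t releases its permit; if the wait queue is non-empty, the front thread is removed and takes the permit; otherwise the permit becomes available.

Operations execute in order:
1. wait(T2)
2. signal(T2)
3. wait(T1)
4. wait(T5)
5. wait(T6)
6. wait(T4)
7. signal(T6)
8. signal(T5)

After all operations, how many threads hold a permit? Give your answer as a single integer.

Answer: 2

Derivation:
Step 1: wait(T2) -> count=2 queue=[] holders={T2}
Step 2: signal(T2) -> count=3 queue=[] holders={none}
Step 3: wait(T1) -> count=2 queue=[] holders={T1}
Step 4: wait(T5) -> count=1 queue=[] holders={T1,T5}
Step 5: wait(T6) -> count=0 queue=[] holders={T1,T5,T6}
Step 6: wait(T4) -> count=0 queue=[T4] holders={T1,T5,T6}
Step 7: signal(T6) -> count=0 queue=[] holders={T1,T4,T5}
Step 8: signal(T5) -> count=1 queue=[] holders={T1,T4}
Final holders: {T1,T4} -> 2 thread(s)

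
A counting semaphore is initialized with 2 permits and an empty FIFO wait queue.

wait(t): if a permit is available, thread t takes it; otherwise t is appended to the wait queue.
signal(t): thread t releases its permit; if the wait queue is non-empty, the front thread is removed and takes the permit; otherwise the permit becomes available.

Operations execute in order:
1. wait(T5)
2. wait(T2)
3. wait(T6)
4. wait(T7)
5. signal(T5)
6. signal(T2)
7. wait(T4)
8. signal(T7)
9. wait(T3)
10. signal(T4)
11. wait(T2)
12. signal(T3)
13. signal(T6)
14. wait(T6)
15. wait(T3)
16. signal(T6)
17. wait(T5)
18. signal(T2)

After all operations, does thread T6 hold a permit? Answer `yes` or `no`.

Step 1: wait(T5) -> count=1 queue=[] holders={T5}
Step 2: wait(T2) -> count=0 queue=[] holders={T2,T5}
Step 3: wait(T6) -> count=0 queue=[T6] holders={T2,T5}
Step 4: wait(T7) -> count=0 queue=[T6,T7] holders={T2,T5}
Step 5: signal(T5) -> count=0 queue=[T7] holders={T2,T6}
Step 6: signal(T2) -> count=0 queue=[] holders={T6,T7}
Step 7: wait(T4) -> count=0 queue=[T4] holders={T6,T7}
Step 8: signal(T7) -> count=0 queue=[] holders={T4,T6}
Step 9: wait(T3) -> count=0 queue=[T3] holders={T4,T6}
Step 10: signal(T4) -> count=0 queue=[] holders={T3,T6}
Step 11: wait(T2) -> count=0 queue=[T2] holders={T3,T6}
Step 12: signal(T3) -> count=0 queue=[] holders={T2,T6}
Step 13: signal(T6) -> count=1 queue=[] holders={T2}
Step 14: wait(T6) -> count=0 queue=[] holders={T2,T6}
Step 15: wait(T3) -> count=0 queue=[T3] holders={T2,T6}
Step 16: signal(T6) -> count=0 queue=[] holders={T2,T3}
Step 17: wait(T5) -> count=0 queue=[T5] holders={T2,T3}
Step 18: signal(T2) -> count=0 queue=[] holders={T3,T5}
Final holders: {T3,T5} -> T6 not in holders

Answer: no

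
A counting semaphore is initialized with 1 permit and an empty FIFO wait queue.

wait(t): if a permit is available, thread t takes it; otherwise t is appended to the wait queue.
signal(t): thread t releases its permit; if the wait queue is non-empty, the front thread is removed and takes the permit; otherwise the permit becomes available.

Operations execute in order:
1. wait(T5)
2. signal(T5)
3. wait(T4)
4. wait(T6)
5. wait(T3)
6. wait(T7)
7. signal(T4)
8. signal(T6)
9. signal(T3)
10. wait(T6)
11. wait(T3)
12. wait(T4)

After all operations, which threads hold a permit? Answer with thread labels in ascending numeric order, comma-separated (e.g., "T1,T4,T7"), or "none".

Step 1: wait(T5) -> count=0 queue=[] holders={T5}
Step 2: signal(T5) -> count=1 queue=[] holders={none}
Step 3: wait(T4) -> count=0 queue=[] holders={T4}
Step 4: wait(T6) -> count=0 queue=[T6] holders={T4}
Step 5: wait(T3) -> count=0 queue=[T6,T3] holders={T4}
Step 6: wait(T7) -> count=0 queue=[T6,T3,T7] holders={T4}
Step 7: signal(T4) -> count=0 queue=[T3,T7] holders={T6}
Step 8: signal(T6) -> count=0 queue=[T7] holders={T3}
Step 9: signal(T3) -> count=0 queue=[] holders={T7}
Step 10: wait(T6) -> count=0 queue=[T6] holders={T7}
Step 11: wait(T3) -> count=0 queue=[T6,T3] holders={T7}
Step 12: wait(T4) -> count=0 queue=[T6,T3,T4] holders={T7}
Final holders: T7

Answer: T7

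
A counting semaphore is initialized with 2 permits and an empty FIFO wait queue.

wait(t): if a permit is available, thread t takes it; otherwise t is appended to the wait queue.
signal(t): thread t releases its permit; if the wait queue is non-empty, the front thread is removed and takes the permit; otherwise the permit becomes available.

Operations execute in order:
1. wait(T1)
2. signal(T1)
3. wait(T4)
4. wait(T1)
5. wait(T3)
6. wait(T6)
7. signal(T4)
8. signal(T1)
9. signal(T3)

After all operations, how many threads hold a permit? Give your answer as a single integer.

Step 1: wait(T1) -> count=1 queue=[] holders={T1}
Step 2: signal(T1) -> count=2 queue=[] holders={none}
Step 3: wait(T4) -> count=1 queue=[] holders={T4}
Step 4: wait(T1) -> count=0 queue=[] holders={T1,T4}
Step 5: wait(T3) -> count=0 queue=[T3] holders={T1,T4}
Step 6: wait(T6) -> count=0 queue=[T3,T6] holders={T1,T4}
Step 7: signal(T4) -> count=0 queue=[T6] holders={T1,T3}
Step 8: signal(T1) -> count=0 queue=[] holders={T3,T6}
Step 9: signal(T3) -> count=1 queue=[] holders={T6}
Final holders: {T6} -> 1 thread(s)

Answer: 1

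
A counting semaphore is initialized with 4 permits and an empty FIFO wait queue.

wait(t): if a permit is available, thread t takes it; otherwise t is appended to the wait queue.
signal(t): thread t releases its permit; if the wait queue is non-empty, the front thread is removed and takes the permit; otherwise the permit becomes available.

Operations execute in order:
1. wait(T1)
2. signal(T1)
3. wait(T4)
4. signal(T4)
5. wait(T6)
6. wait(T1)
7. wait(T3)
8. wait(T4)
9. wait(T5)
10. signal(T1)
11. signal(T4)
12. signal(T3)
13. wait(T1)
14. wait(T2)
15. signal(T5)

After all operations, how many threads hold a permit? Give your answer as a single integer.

Step 1: wait(T1) -> count=3 queue=[] holders={T1}
Step 2: signal(T1) -> count=4 queue=[] holders={none}
Step 3: wait(T4) -> count=3 queue=[] holders={T4}
Step 4: signal(T4) -> count=4 queue=[] holders={none}
Step 5: wait(T6) -> count=3 queue=[] holders={T6}
Step 6: wait(T1) -> count=2 queue=[] holders={T1,T6}
Step 7: wait(T3) -> count=1 queue=[] holders={T1,T3,T6}
Step 8: wait(T4) -> count=0 queue=[] holders={T1,T3,T4,T6}
Step 9: wait(T5) -> count=0 queue=[T5] holders={T1,T3,T4,T6}
Step 10: signal(T1) -> count=0 queue=[] holders={T3,T4,T5,T6}
Step 11: signal(T4) -> count=1 queue=[] holders={T3,T5,T6}
Step 12: signal(T3) -> count=2 queue=[] holders={T5,T6}
Step 13: wait(T1) -> count=1 queue=[] holders={T1,T5,T6}
Step 14: wait(T2) -> count=0 queue=[] holders={T1,T2,T5,T6}
Step 15: signal(T5) -> count=1 queue=[] holders={T1,T2,T6}
Final holders: {T1,T2,T6} -> 3 thread(s)

Answer: 3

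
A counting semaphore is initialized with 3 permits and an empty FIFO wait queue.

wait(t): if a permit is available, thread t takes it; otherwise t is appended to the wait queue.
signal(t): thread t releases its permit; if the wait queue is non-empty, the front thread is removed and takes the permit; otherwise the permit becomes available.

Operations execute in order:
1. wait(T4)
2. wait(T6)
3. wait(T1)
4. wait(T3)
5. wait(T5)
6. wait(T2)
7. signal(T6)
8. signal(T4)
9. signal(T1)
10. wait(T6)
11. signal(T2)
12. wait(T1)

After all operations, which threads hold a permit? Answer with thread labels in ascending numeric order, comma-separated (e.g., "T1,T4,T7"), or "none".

Answer: T3,T5,T6

Derivation:
Step 1: wait(T4) -> count=2 queue=[] holders={T4}
Step 2: wait(T6) -> count=1 queue=[] holders={T4,T6}
Step 3: wait(T1) -> count=0 queue=[] holders={T1,T4,T6}
Step 4: wait(T3) -> count=0 queue=[T3] holders={T1,T4,T6}
Step 5: wait(T5) -> count=0 queue=[T3,T5] holders={T1,T4,T6}
Step 6: wait(T2) -> count=0 queue=[T3,T5,T2] holders={T1,T4,T6}
Step 7: signal(T6) -> count=0 queue=[T5,T2] holders={T1,T3,T4}
Step 8: signal(T4) -> count=0 queue=[T2] holders={T1,T3,T5}
Step 9: signal(T1) -> count=0 queue=[] holders={T2,T3,T5}
Step 10: wait(T6) -> count=0 queue=[T6] holders={T2,T3,T5}
Step 11: signal(T2) -> count=0 queue=[] holders={T3,T5,T6}
Step 12: wait(T1) -> count=0 queue=[T1] holders={T3,T5,T6}
Final holders: T3,T5,T6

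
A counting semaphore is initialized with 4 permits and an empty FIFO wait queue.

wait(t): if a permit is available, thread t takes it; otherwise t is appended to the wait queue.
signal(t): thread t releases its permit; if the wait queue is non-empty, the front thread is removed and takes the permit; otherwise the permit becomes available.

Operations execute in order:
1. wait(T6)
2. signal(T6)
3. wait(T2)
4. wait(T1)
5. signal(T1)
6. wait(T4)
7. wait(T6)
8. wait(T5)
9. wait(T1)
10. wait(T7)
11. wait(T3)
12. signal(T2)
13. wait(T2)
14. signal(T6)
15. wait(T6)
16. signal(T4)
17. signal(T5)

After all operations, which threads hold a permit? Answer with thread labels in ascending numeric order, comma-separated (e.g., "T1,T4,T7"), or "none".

Answer: T1,T2,T3,T7

Derivation:
Step 1: wait(T6) -> count=3 queue=[] holders={T6}
Step 2: signal(T6) -> count=4 queue=[] holders={none}
Step 3: wait(T2) -> count=3 queue=[] holders={T2}
Step 4: wait(T1) -> count=2 queue=[] holders={T1,T2}
Step 5: signal(T1) -> count=3 queue=[] holders={T2}
Step 6: wait(T4) -> count=2 queue=[] holders={T2,T4}
Step 7: wait(T6) -> count=1 queue=[] holders={T2,T4,T6}
Step 8: wait(T5) -> count=0 queue=[] holders={T2,T4,T5,T6}
Step 9: wait(T1) -> count=0 queue=[T1] holders={T2,T4,T5,T6}
Step 10: wait(T7) -> count=0 queue=[T1,T7] holders={T2,T4,T5,T6}
Step 11: wait(T3) -> count=0 queue=[T1,T7,T3] holders={T2,T4,T5,T6}
Step 12: signal(T2) -> count=0 queue=[T7,T3] holders={T1,T4,T5,T6}
Step 13: wait(T2) -> count=0 queue=[T7,T3,T2] holders={T1,T4,T5,T6}
Step 14: signal(T6) -> count=0 queue=[T3,T2] holders={T1,T4,T5,T7}
Step 15: wait(T6) -> count=0 queue=[T3,T2,T6] holders={T1,T4,T5,T7}
Step 16: signal(T4) -> count=0 queue=[T2,T6] holders={T1,T3,T5,T7}
Step 17: signal(T5) -> count=0 queue=[T6] holders={T1,T2,T3,T7}
Final holders: T1,T2,T3,T7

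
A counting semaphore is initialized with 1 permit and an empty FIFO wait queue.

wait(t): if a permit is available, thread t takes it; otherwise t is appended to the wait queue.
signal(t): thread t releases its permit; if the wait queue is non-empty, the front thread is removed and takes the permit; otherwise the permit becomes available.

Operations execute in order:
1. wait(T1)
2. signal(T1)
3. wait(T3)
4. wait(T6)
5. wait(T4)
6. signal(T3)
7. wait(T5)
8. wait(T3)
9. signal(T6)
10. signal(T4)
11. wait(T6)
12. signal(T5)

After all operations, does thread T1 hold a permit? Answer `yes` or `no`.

Step 1: wait(T1) -> count=0 queue=[] holders={T1}
Step 2: signal(T1) -> count=1 queue=[] holders={none}
Step 3: wait(T3) -> count=0 queue=[] holders={T3}
Step 4: wait(T6) -> count=0 queue=[T6] holders={T3}
Step 5: wait(T4) -> count=0 queue=[T6,T4] holders={T3}
Step 6: signal(T3) -> count=0 queue=[T4] holders={T6}
Step 7: wait(T5) -> count=0 queue=[T4,T5] holders={T6}
Step 8: wait(T3) -> count=0 queue=[T4,T5,T3] holders={T6}
Step 9: signal(T6) -> count=0 queue=[T5,T3] holders={T4}
Step 10: signal(T4) -> count=0 queue=[T3] holders={T5}
Step 11: wait(T6) -> count=0 queue=[T3,T6] holders={T5}
Step 12: signal(T5) -> count=0 queue=[T6] holders={T3}
Final holders: {T3} -> T1 not in holders

Answer: no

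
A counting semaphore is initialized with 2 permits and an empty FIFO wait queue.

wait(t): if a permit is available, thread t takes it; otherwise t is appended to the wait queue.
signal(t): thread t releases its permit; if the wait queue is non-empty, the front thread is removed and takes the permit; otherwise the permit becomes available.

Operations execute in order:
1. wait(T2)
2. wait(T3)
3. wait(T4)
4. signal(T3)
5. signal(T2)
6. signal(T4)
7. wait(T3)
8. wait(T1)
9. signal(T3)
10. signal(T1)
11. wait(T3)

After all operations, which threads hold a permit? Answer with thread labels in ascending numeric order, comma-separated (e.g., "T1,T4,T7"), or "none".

Step 1: wait(T2) -> count=1 queue=[] holders={T2}
Step 2: wait(T3) -> count=0 queue=[] holders={T2,T3}
Step 3: wait(T4) -> count=0 queue=[T4] holders={T2,T3}
Step 4: signal(T3) -> count=0 queue=[] holders={T2,T4}
Step 5: signal(T2) -> count=1 queue=[] holders={T4}
Step 6: signal(T4) -> count=2 queue=[] holders={none}
Step 7: wait(T3) -> count=1 queue=[] holders={T3}
Step 8: wait(T1) -> count=0 queue=[] holders={T1,T3}
Step 9: signal(T3) -> count=1 queue=[] holders={T1}
Step 10: signal(T1) -> count=2 queue=[] holders={none}
Step 11: wait(T3) -> count=1 queue=[] holders={T3}
Final holders: T3

Answer: T3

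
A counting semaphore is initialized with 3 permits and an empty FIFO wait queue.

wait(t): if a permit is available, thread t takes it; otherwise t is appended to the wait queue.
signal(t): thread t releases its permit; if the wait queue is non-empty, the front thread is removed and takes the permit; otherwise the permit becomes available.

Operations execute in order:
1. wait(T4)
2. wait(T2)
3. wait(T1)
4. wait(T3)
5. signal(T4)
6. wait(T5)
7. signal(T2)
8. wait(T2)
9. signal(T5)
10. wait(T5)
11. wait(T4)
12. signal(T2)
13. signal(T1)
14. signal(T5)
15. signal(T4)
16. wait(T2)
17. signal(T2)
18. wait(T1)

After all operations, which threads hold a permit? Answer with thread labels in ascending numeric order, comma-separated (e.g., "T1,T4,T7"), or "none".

Step 1: wait(T4) -> count=2 queue=[] holders={T4}
Step 2: wait(T2) -> count=1 queue=[] holders={T2,T4}
Step 3: wait(T1) -> count=0 queue=[] holders={T1,T2,T4}
Step 4: wait(T3) -> count=0 queue=[T3] holders={T1,T2,T4}
Step 5: signal(T4) -> count=0 queue=[] holders={T1,T2,T3}
Step 6: wait(T5) -> count=0 queue=[T5] holders={T1,T2,T3}
Step 7: signal(T2) -> count=0 queue=[] holders={T1,T3,T5}
Step 8: wait(T2) -> count=0 queue=[T2] holders={T1,T3,T5}
Step 9: signal(T5) -> count=0 queue=[] holders={T1,T2,T3}
Step 10: wait(T5) -> count=0 queue=[T5] holders={T1,T2,T3}
Step 11: wait(T4) -> count=0 queue=[T5,T4] holders={T1,T2,T3}
Step 12: signal(T2) -> count=0 queue=[T4] holders={T1,T3,T5}
Step 13: signal(T1) -> count=0 queue=[] holders={T3,T4,T5}
Step 14: signal(T5) -> count=1 queue=[] holders={T3,T4}
Step 15: signal(T4) -> count=2 queue=[] holders={T3}
Step 16: wait(T2) -> count=1 queue=[] holders={T2,T3}
Step 17: signal(T2) -> count=2 queue=[] holders={T3}
Step 18: wait(T1) -> count=1 queue=[] holders={T1,T3}
Final holders: T1,T3

Answer: T1,T3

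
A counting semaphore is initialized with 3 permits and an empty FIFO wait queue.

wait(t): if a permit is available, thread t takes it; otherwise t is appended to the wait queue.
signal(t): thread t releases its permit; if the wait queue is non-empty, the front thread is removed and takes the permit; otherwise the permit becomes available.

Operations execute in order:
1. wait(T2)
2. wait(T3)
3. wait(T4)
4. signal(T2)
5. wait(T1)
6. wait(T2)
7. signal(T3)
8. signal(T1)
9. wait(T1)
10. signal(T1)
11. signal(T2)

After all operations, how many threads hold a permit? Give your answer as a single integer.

Step 1: wait(T2) -> count=2 queue=[] holders={T2}
Step 2: wait(T3) -> count=1 queue=[] holders={T2,T3}
Step 3: wait(T4) -> count=0 queue=[] holders={T2,T3,T4}
Step 4: signal(T2) -> count=1 queue=[] holders={T3,T4}
Step 5: wait(T1) -> count=0 queue=[] holders={T1,T3,T4}
Step 6: wait(T2) -> count=0 queue=[T2] holders={T1,T3,T4}
Step 7: signal(T3) -> count=0 queue=[] holders={T1,T2,T4}
Step 8: signal(T1) -> count=1 queue=[] holders={T2,T4}
Step 9: wait(T1) -> count=0 queue=[] holders={T1,T2,T4}
Step 10: signal(T1) -> count=1 queue=[] holders={T2,T4}
Step 11: signal(T2) -> count=2 queue=[] holders={T4}
Final holders: {T4} -> 1 thread(s)

Answer: 1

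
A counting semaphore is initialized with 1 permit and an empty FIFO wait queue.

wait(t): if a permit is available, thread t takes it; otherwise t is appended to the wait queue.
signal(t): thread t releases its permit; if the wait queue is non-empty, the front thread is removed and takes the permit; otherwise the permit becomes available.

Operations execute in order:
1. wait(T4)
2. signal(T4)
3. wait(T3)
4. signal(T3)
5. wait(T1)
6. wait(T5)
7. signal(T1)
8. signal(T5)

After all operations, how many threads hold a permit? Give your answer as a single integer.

Answer: 0

Derivation:
Step 1: wait(T4) -> count=0 queue=[] holders={T4}
Step 2: signal(T4) -> count=1 queue=[] holders={none}
Step 3: wait(T3) -> count=0 queue=[] holders={T3}
Step 4: signal(T3) -> count=1 queue=[] holders={none}
Step 5: wait(T1) -> count=0 queue=[] holders={T1}
Step 6: wait(T5) -> count=0 queue=[T5] holders={T1}
Step 7: signal(T1) -> count=0 queue=[] holders={T5}
Step 8: signal(T5) -> count=1 queue=[] holders={none}
Final holders: {none} -> 0 thread(s)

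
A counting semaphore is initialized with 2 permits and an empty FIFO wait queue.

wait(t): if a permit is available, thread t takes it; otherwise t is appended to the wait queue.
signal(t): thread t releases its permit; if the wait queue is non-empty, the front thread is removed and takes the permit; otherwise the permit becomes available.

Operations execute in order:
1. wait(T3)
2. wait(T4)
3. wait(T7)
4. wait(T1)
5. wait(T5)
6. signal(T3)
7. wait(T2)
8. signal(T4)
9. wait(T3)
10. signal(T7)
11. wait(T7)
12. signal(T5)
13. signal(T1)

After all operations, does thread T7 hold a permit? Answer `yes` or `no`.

Answer: no

Derivation:
Step 1: wait(T3) -> count=1 queue=[] holders={T3}
Step 2: wait(T4) -> count=0 queue=[] holders={T3,T4}
Step 3: wait(T7) -> count=0 queue=[T7] holders={T3,T4}
Step 4: wait(T1) -> count=0 queue=[T7,T1] holders={T3,T4}
Step 5: wait(T5) -> count=0 queue=[T7,T1,T5] holders={T3,T4}
Step 6: signal(T3) -> count=0 queue=[T1,T5] holders={T4,T7}
Step 7: wait(T2) -> count=0 queue=[T1,T5,T2] holders={T4,T7}
Step 8: signal(T4) -> count=0 queue=[T5,T2] holders={T1,T7}
Step 9: wait(T3) -> count=0 queue=[T5,T2,T3] holders={T1,T7}
Step 10: signal(T7) -> count=0 queue=[T2,T3] holders={T1,T5}
Step 11: wait(T7) -> count=0 queue=[T2,T3,T7] holders={T1,T5}
Step 12: signal(T5) -> count=0 queue=[T3,T7] holders={T1,T2}
Step 13: signal(T1) -> count=0 queue=[T7] holders={T2,T3}
Final holders: {T2,T3} -> T7 not in holders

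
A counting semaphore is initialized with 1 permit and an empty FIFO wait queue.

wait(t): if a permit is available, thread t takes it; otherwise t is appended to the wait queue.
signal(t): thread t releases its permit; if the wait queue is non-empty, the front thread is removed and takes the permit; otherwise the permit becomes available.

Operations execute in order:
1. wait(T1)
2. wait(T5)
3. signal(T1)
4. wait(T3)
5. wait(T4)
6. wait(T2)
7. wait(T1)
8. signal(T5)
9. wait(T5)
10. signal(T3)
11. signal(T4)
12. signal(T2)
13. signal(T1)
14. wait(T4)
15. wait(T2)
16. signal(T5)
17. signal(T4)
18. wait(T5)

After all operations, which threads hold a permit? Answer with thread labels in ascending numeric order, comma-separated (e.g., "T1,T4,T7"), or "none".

Step 1: wait(T1) -> count=0 queue=[] holders={T1}
Step 2: wait(T5) -> count=0 queue=[T5] holders={T1}
Step 3: signal(T1) -> count=0 queue=[] holders={T5}
Step 4: wait(T3) -> count=0 queue=[T3] holders={T5}
Step 5: wait(T4) -> count=0 queue=[T3,T4] holders={T5}
Step 6: wait(T2) -> count=0 queue=[T3,T4,T2] holders={T5}
Step 7: wait(T1) -> count=0 queue=[T3,T4,T2,T1] holders={T5}
Step 8: signal(T5) -> count=0 queue=[T4,T2,T1] holders={T3}
Step 9: wait(T5) -> count=0 queue=[T4,T2,T1,T5] holders={T3}
Step 10: signal(T3) -> count=0 queue=[T2,T1,T5] holders={T4}
Step 11: signal(T4) -> count=0 queue=[T1,T5] holders={T2}
Step 12: signal(T2) -> count=0 queue=[T5] holders={T1}
Step 13: signal(T1) -> count=0 queue=[] holders={T5}
Step 14: wait(T4) -> count=0 queue=[T4] holders={T5}
Step 15: wait(T2) -> count=0 queue=[T4,T2] holders={T5}
Step 16: signal(T5) -> count=0 queue=[T2] holders={T4}
Step 17: signal(T4) -> count=0 queue=[] holders={T2}
Step 18: wait(T5) -> count=0 queue=[T5] holders={T2}
Final holders: T2

Answer: T2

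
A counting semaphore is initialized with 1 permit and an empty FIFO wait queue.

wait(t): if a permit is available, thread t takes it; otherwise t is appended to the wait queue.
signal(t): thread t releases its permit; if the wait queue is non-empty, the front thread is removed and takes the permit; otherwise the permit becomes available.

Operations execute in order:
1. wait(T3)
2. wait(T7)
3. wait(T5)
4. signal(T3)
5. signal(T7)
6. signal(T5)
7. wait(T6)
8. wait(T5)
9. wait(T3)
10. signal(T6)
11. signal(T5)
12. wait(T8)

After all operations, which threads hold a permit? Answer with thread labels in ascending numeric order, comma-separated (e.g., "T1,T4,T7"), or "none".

Answer: T3

Derivation:
Step 1: wait(T3) -> count=0 queue=[] holders={T3}
Step 2: wait(T7) -> count=0 queue=[T7] holders={T3}
Step 3: wait(T5) -> count=0 queue=[T7,T5] holders={T3}
Step 4: signal(T3) -> count=0 queue=[T5] holders={T7}
Step 5: signal(T7) -> count=0 queue=[] holders={T5}
Step 6: signal(T5) -> count=1 queue=[] holders={none}
Step 7: wait(T6) -> count=0 queue=[] holders={T6}
Step 8: wait(T5) -> count=0 queue=[T5] holders={T6}
Step 9: wait(T3) -> count=0 queue=[T5,T3] holders={T6}
Step 10: signal(T6) -> count=0 queue=[T3] holders={T5}
Step 11: signal(T5) -> count=0 queue=[] holders={T3}
Step 12: wait(T8) -> count=0 queue=[T8] holders={T3}
Final holders: T3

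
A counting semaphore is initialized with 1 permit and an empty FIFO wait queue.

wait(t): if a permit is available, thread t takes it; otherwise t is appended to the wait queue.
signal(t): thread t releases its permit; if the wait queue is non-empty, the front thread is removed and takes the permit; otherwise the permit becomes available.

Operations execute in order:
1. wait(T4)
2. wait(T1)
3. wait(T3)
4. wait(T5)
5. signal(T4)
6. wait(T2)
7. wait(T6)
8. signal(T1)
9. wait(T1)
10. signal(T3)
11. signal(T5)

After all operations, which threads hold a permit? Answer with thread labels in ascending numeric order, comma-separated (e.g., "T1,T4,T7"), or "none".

Answer: T2

Derivation:
Step 1: wait(T4) -> count=0 queue=[] holders={T4}
Step 2: wait(T1) -> count=0 queue=[T1] holders={T4}
Step 3: wait(T3) -> count=0 queue=[T1,T3] holders={T4}
Step 4: wait(T5) -> count=0 queue=[T1,T3,T5] holders={T4}
Step 5: signal(T4) -> count=0 queue=[T3,T5] holders={T1}
Step 6: wait(T2) -> count=0 queue=[T3,T5,T2] holders={T1}
Step 7: wait(T6) -> count=0 queue=[T3,T5,T2,T6] holders={T1}
Step 8: signal(T1) -> count=0 queue=[T5,T2,T6] holders={T3}
Step 9: wait(T1) -> count=0 queue=[T5,T2,T6,T1] holders={T3}
Step 10: signal(T3) -> count=0 queue=[T2,T6,T1] holders={T5}
Step 11: signal(T5) -> count=0 queue=[T6,T1] holders={T2}
Final holders: T2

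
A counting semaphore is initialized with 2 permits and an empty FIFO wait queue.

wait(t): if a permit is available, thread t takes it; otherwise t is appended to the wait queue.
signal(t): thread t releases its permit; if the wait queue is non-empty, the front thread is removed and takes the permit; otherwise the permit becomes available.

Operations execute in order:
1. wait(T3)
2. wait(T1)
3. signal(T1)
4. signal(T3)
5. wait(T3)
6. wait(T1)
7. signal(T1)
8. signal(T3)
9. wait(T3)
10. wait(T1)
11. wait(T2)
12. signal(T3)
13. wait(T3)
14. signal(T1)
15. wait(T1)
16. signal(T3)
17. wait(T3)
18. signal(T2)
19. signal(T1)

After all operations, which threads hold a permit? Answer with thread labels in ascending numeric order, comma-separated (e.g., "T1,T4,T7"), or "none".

Answer: T3

Derivation:
Step 1: wait(T3) -> count=1 queue=[] holders={T3}
Step 2: wait(T1) -> count=0 queue=[] holders={T1,T3}
Step 3: signal(T1) -> count=1 queue=[] holders={T3}
Step 4: signal(T3) -> count=2 queue=[] holders={none}
Step 5: wait(T3) -> count=1 queue=[] holders={T3}
Step 6: wait(T1) -> count=0 queue=[] holders={T1,T3}
Step 7: signal(T1) -> count=1 queue=[] holders={T3}
Step 8: signal(T3) -> count=2 queue=[] holders={none}
Step 9: wait(T3) -> count=1 queue=[] holders={T3}
Step 10: wait(T1) -> count=0 queue=[] holders={T1,T3}
Step 11: wait(T2) -> count=0 queue=[T2] holders={T1,T3}
Step 12: signal(T3) -> count=0 queue=[] holders={T1,T2}
Step 13: wait(T3) -> count=0 queue=[T3] holders={T1,T2}
Step 14: signal(T1) -> count=0 queue=[] holders={T2,T3}
Step 15: wait(T1) -> count=0 queue=[T1] holders={T2,T3}
Step 16: signal(T3) -> count=0 queue=[] holders={T1,T2}
Step 17: wait(T3) -> count=0 queue=[T3] holders={T1,T2}
Step 18: signal(T2) -> count=0 queue=[] holders={T1,T3}
Step 19: signal(T1) -> count=1 queue=[] holders={T3}
Final holders: T3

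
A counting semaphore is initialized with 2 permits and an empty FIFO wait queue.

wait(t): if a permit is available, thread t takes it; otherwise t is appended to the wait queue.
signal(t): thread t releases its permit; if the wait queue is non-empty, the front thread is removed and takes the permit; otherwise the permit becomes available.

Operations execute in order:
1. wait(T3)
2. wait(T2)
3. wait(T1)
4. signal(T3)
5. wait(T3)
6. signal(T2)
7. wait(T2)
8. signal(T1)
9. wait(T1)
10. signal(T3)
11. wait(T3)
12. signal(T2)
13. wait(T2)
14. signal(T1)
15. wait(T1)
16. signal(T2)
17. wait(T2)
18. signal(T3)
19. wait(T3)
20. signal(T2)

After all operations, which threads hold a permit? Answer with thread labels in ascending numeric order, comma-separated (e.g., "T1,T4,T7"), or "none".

Answer: T1,T3

Derivation:
Step 1: wait(T3) -> count=1 queue=[] holders={T3}
Step 2: wait(T2) -> count=0 queue=[] holders={T2,T3}
Step 3: wait(T1) -> count=0 queue=[T1] holders={T2,T3}
Step 4: signal(T3) -> count=0 queue=[] holders={T1,T2}
Step 5: wait(T3) -> count=0 queue=[T3] holders={T1,T2}
Step 6: signal(T2) -> count=0 queue=[] holders={T1,T3}
Step 7: wait(T2) -> count=0 queue=[T2] holders={T1,T3}
Step 8: signal(T1) -> count=0 queue=[] holders={T2,T3}
Step 9: wait(T1) -> count=0 queue=[T1] holders={T2,T3}
Step 10: signal(T3) -> count=0 queue=[] holders={T1,T2}
Step 11: wait(T3) -> count=0 queue=[T3] holders={T1,T2}
Step 12: signal(T2) -> count=0 queue=[] holders={T1,T3}
Step 13: wait(T2) -> count=0 queue=[T2] holders={T1,T3}
Step 14: signal(T1) -> count=0 queue=[] holders={T2,T3}
Step 15: wait(T1) -> count=0 queue=[T1] holders={T2,T3}
Step 16: signal(T2) -> count=0 queue=[] holders={T1,T3}
Step 17: wait(T2) -> count=0 queue=[T2] holders={T1,T3}
Step 18: signal(T3) -> count=0 queue=[] holders={T1,T2}
Step 19: wait(T3) -> count=0 queue=[T3] holders={T1,T2}
Step 20: signal(T2) -> count=0 queue=[] holders={T1,T3}
Final holders: T1,T3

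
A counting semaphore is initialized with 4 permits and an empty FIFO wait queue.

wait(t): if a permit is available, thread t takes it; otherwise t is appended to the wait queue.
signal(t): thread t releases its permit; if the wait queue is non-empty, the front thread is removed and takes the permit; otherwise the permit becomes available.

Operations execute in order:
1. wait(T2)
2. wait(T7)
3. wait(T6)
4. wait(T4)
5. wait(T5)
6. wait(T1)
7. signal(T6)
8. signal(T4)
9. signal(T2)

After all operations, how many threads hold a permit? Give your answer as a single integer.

Step 1: wait(T2) -> count=3 queue=[] holders={T2}
Step 2: wait(T7) -> count=2 queue=[] holders={T2,T7}
Step 3: wait(T6) -> count=1 queue=[] holders={T2,T6,T7}
Step 4: wait(T4) -> count=0 queue=[] holders={T2,T4,T6,T7}
Step 5: wait(T5) -> count=0 queue=[T5] holders={T2,T4,T6,T7}
Step 6: wait(T1) -> count=0 queue=[T5,T1] holders={T2,T4,T6,T7}
Step 7: signal(T6) -> count=0 queue=[T1] holders={T2,T4,T5,T7}
Step 8: signal(T4) -> count=0 queue=[] holders={T1,T2,T5,T7}
Step 9: signal(T2) -> count=1 queue=[] holders={T1,T5,T7}
Final holders: {T1,T5,T7} -> 3 thread(s)

Answer: 3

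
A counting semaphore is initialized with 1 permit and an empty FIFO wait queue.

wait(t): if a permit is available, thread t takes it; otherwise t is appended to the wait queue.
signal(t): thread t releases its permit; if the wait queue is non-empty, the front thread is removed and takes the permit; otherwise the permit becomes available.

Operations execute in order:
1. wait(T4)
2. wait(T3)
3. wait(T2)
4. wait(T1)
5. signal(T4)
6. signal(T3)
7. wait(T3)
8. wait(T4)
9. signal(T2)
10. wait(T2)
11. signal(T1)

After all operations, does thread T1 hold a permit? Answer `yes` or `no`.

Answer: no

Derivation:
Step 1: wait(T4) -> count=0 queue=[] holders={T4}
Step 2: wait(T3) -> count=0 queue=[T3] holders={T4}
Step 3: wait(T2) -> count=0 queue=[T3,T2] holders={T4}
Step 4: wait(T1) -> count=0 queue=[T3,T2,T1] holders={T4}
Step 5: signal(T4) -> count=0 queue=[T2,T1] holders={T3}
Step 6: signal(T3) -> count=0 queue=[T1] holders={T2}
Step 7: wait(T3) -> count=0 queue=[T1,T3] holders={T2}
Step 8: wait(T4) -> count=0 queue=[T1,T3,T4] holders={T2}
Step 9: signal(T2) -> count=0 queue=[T3,T4] holders={T1}
Step 10: wait(T2) -> count=0 queue=[T3,T4,T2] holders={T1}
Step 11: signal(T1) -> count=0 queue=[T4,T2] holders={T3}
Final holders: {T3} -> T1 not in holders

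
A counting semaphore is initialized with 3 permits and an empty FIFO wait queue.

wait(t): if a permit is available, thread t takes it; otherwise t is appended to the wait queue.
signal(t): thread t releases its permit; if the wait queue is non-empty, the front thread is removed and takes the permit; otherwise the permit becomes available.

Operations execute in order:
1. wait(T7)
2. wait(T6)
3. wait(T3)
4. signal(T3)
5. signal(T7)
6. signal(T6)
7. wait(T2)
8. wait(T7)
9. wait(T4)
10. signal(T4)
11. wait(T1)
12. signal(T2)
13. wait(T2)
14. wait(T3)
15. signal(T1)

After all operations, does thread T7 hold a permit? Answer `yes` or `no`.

Answer: yes

Derivation:
Step 1: wait(T7) -> count=2 queue=[] holders={T7}
Step 2: wait(T6) -> count=1 queue=[] holders={T6,T7}
Step 3: wait(T3) -> count=0 queue=[] holders={T3,T6,T7}
Step 4: signal(T3) -> count=1 queue=[] holders={T6,T7}
Step 5: signal(T7) -> count=2 queue=[] holders={T6}
Step 6: signal(T6) -> count=3 queue=[] holders={none}
Step 7: wait(T2) -> count=2 queue=[] holders={T2}
Step 8: wait(T7) -> count=1 queue=[] holders={T2,T7}
Step 9: wait(T4) -> count=0 queue=[] holders={T2,T4,T7}
Step 10: signal(T4) -> count=1 queue=[] holders={T2,T7}
Step 11: wait(T1) -> count=0 queue=[] holders={T1,T2,T7}
Step 12: signal(T2) -> count=1 queue=[] holders={T1,T7}
Step 13: wait(T2) -> count=0 queue=[] holders={T1,T2,T7}
Step 14: wait(T3) -> count=0 queue=[T3] holders={T1,T2,T7}
Step 15: signal(T1) -> count=0 queue=[] holders={T2,T3,T7}
Final holders: {T2,T3,T7} -> T7 in holders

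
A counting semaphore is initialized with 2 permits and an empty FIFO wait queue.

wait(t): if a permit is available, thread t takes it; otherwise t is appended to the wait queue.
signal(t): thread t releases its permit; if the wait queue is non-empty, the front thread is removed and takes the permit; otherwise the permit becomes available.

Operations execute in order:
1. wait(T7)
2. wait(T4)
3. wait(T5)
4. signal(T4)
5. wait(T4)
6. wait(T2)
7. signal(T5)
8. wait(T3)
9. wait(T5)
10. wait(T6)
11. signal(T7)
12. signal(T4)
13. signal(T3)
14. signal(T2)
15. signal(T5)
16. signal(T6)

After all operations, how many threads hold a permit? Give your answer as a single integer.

Answer: 0

Derivation:
Step 1: wait(T7) -> count=1 queue=[] holders={T7}
Step 2: wait(T4) -> count=0 queue=[] holders={T4,T7}
Step 3: wait(T5) -> count=0 queue=[T5] holders={T4,T7}
Step 4: signal(T4) -> count=0 queue=[] holders={T5,T7}
Step 5: wait(T4) -> count=0 queue=[T4] holders={T5,T7}
Step 6: wait(T2) -> count=0 queue=[T4,T2] holders={T5,T7}
Step 7: signal(T5) -> count=0 queue=[T2] holders={T4,T7}
Step 8: wait(T3) -> count=0 queue=[T2,T3] holders={T4,T7}
Step 9: wait(T5) -> count=0 queue=[T2,T3,T5] holders={T4,T7}
Step 10: wait(T6) -> count=0 queue=[T2,T3,T5,T6] holders={T4,T7}
Step 11: signal(T7) -> count=0 queue=[T3,T5,T6] holders={T2,T4}
Step 12: signal(T4) -> count=0 queue=[T5,T6] holders={T2,T3}
Step 13: signal(T3) -> count=0 queue=[T6] holders={T2,T5}
Step 14: signal(T2) -> count=0 queue=[] holders={T5,T6}
Step 15: signal(T5) -> count=1 queue=[] holders={T6}
Step 16: signal(T6) -> count=2 queue=[] holders={none}
Final holders: {none} -> 0 thread(s)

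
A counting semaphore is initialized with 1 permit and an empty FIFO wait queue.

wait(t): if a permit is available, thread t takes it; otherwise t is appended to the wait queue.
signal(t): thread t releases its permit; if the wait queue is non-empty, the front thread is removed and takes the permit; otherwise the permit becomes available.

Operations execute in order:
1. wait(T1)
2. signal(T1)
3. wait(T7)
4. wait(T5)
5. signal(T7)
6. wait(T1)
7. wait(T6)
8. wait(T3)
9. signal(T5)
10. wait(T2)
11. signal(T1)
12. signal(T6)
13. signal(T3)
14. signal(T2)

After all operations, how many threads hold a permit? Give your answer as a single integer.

Step 1: wait(T1) -> count=0 queue=[] holders={T1}
Step 2: signal(T1) -> count=1 queue=[] holders={none}
Step 3: wait(T7) -> count=0 queue=[] holders={T7}
Step 4: wait(T5) -> count=0 queue=[T5] holders={T7}
Step 5: signal(T7) -> count=0 queue=[] holders={T5}
Step 6: wait(T1) -> count=0 queue=[T1] holders={T5}
Step 7: wait(T6) -> count=0 queue=[T1,T6] holders={T5}
Step 8: wait(T3) -> count=0 queue=[T1,T6,T3] holders={T5}
Step 9: signal(T5) -> count=0 queue=[T6,T3] holders={T1}
Step 10: wait(T2) -> count=0 queue=[T6,T3,T2] holders={T1}
Step 11: signal(T1) -> count=0 queue=[T3,T2] holders={T6}
Step 12: signal(T6) -> count=0 queue=[T2] holders={T3}
Step 13: signal(T3) -> count=0 queue=[] holders={T2}
Step 14: signal(T2) -> count=1 queue=[] holders={none}
Final holders: {none} -> 0 thread(s)

Answer: 0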